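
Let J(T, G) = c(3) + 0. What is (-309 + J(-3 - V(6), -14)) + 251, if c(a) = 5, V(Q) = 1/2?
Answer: -53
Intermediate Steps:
V(Q) = ½
J(T, G) = 5 (J(T, G) = 5 + 0 = 5)
(-309 + J(-3 - V(6), -14)) + 251 = (-309 + 5) + 251 = -304 + 251 = -53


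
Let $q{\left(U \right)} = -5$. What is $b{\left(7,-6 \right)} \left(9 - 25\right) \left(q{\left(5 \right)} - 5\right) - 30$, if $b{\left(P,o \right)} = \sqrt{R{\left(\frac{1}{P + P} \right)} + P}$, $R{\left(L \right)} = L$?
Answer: $-30 + \frac{240 \sqrt{154}}{7} \approx 395.47$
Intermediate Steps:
$b{\left(P,o \right)} = \sqrt{P + \frac{1}{2 P}}$ ($b{\left(P,o \right)} = \sqrt{\frac{1}{P + P} + P} = \sqrt{\frac{1}{2 P} + P} = \sqrt{P + \frac{1}{2 P}}$)
$b{\left(7,-6 \right)} \left(9 - 25\right) \left(q{\left(5 \right)} - 5\right) - 30 = \frac{\sqrt{\frac{2}{7} + 4 \cdot 7}}{2} \left(9 - 25\right) \left(-5 - 5\right) - 30 = \frac{\sqrt{2 \cdot \frac{1}{7} + 28}}{2} \left(\left(-16\right) \left(-10\right)\right) - 30 = \frac{\sqrt{\frac{2}{7} + 28}}{2} \cdot 160 - 30 = \frac{\sqrt{\frac{198}{7}}}{2} \cdot 160 - 30 = \frac{\frac{3}{7} \sqrt{154}}{2} \cdot 160 - 30 = \frac{3 \sqrt{154}}{14} \cdot 160 - 30 = \frac{240 \sqrt{154}}{7} - 30 = -30 + \frac{240 \sqrt{154}}{7}$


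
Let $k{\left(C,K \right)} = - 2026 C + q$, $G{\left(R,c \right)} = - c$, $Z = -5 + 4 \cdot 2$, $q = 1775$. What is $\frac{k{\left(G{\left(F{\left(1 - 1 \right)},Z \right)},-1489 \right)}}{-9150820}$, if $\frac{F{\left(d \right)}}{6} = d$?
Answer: $- \frac{7853}{9150820} \approx -0.00085817$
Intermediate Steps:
$Z = 3$ ($Z = -5 + 8 = 3$)
$F{\left(d \right)} = 6 d$
$k{\left(C,K \right)} = 1775 - 2026 C$ ($k{\left(C,K \right)} = - 2026 C + 1775 = 1775 - 2026 C$)
$\frac{k{\left(G{\left(F{\left(1 - 1 \right)},Z \right)},-1489 \right)}}{-9150820} = \frac{1775 - 2026 \left(\left(-1\right) 3\right)}{-9150820} = \left(1775 - -6078\right) \left(- \frac{1}{9150820}\right) = \left(1775 + 6078\right) \left(- \frac{1}{9150820}\right) = 7853 \left(- \frac{1}{9150820}\right) = - \frac{7853}{9150820}$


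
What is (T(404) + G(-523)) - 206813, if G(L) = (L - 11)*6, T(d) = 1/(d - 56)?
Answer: -73085915/348 ≈ -2.1002e+5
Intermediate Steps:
T(d) = 1/(-56 + d)
G(L) = -66 + 6*L (G(L) = (-11 + L)*6 = -66 + 6*L)
(T(404) + G(-523)) - 206813 = (1/(-56 + 404) + (-66 + 6*(-523))) - 206813 = (1/348 + (-66 - 3138)) - 206813 = (1/348 - 3204) - 206813 = -1114991/348 - 206813 = -73085915/348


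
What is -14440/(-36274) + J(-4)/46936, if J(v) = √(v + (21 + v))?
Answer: 7220/18137 + √13/46936 ≈ 0.39816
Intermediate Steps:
J(v) = √(21 + 2*v)
-14440/(-36274) + J(-4)/46936 = -14440/(-36274) + √(21 + 2*(-4))/46936 = -14440*(-1/36274) + √(21 - 8)*(1/46936) = 7220/18137 + √13*(1/46936) = 7220/18137 + √13/46936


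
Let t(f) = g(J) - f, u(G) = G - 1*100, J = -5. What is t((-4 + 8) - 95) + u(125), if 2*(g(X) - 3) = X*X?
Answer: 263/2 ≈ 131.50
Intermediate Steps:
g(X) = 3 + X**2/2 (g(X) = 3 + (X*X)/2 = 3 + X**2/2)
u(G) = -100 + G (u(G) = G - 100 = -100 + G)
t(f) = 31/2 - f (t(f) = (3 + (1/2)*(-5)**2) - f = (3 + (1/2)*25) - f = (3 + 25/2) - f = 31/2 - f)
t((-4 + 8) - 95) + u(125) = (31/2 - ((-4 + 8) - 95)) + (-100 + 125) = (31/2 - (4 - 95)) + 25 = (31/2 - 1*(-91)) + 25 = (31/2 + 91) + 25 = 213/2 + 25 = 263/2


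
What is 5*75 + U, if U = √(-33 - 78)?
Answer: 375 + I*√111 ≈ 375.0 + 10.536*I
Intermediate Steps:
U = I*√111 (U = √(-111) = I*√111 ≈ 10.536*I)
5*75 + U = 5*75 + I*√111 = 375 + I*√111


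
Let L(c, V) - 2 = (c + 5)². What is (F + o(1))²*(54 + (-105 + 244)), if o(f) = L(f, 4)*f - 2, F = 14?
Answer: 482500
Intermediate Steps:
L(c, V) = 2 + (5 + c)² (L(c, V) = 2 + (c + 5)² = 2 + (5 + c)²)
o(f) = -2 + f*(2 + (5 + f)²) (o(f) = (2 + (5 + f)²)*f - 2 = f*(2 + (5 + f)²) - 2 = -2 + f*(2 + (5 + f)²))
(F + o(1))²*(54 + (-105 + 244)) = (14 + (-2 + 1*(2 + (5 + 1)²)))²*(54 + (-105 + 244)) = (14 + (-2 + 1*(2 + 6²)))²*(54 + 139) = (14 + (-2 + 1*(2 + 36)))²*193 = (14 + (-2 + 1*38))²*193 = (14 + (-2 + 38))²*193 = (14 + 36)²*193 = 50²*193 = 2500*193 = 482500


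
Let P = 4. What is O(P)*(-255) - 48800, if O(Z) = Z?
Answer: -49820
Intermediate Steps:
O(P)*(-255) - 48800 = 4*(-255) - 48800 = -1020 - 48800 = -49820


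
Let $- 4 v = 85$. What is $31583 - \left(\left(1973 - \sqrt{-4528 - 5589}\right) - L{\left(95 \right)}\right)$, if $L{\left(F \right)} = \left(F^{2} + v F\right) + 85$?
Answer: $\frac{146805}{4} + i \sqrt{10117} \approx 36701.0 + 100.58 i$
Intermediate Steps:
$v = - \frac{85}{4}$ ($v = \left(- \frac{1}{4}\right) 85 = - \frac{85}{4} \approx -21.25$)
$L{\left(F \right)} = 85 + F^{2} - \frac{85 F}{4}$ ($L{\left(F \right)} = \left(F^{2} - \frac{85 F}{4}\right) + 85 = 85 + F^{2} - \frac{85 F}{4}$)
$31583 - \left(\left(1973 - \sqrt{-4528 - 5589}\right) - L{\left(95 \right)}\right) = 31583 - \left(\left(1973 - \sqrt{-4528 - 5589}\right) - \left(85 + 95^{2} - \frac{8075}{4}\right)\right) = 31583 - \left(\left(1973 - \sqrt{-10117}\right) - \left(85 + 9025 - \frac{8075}{4}\right)\right) = 31583 - \left(\left(1973 - i \sqrt{10117}\right) - \frac{28365}{4}\right) = 31583 - \left(- \frac{20473}{4} - i \sqrt{10117}\right) = 31583 + \left(\frac{20473}{4} + i \sqrt{10117}\right) = \frac{146805}{4} + i \sqrt{10117}$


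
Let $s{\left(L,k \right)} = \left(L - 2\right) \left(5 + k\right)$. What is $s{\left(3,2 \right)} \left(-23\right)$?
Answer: $-161$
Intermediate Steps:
$s{\left(L,k \right)} = \left(-2 + L\right) \left(5 + k\right)$
$s{\left(3,2 \right)} \left(-23\right) = \left(-10 - 4 + 5 \cdot 3 + 3 \cdot 2\right) \left(-23\right) = \left(-10 - 4 + 15 + 6\right) \left(-23\right) = 7 \left(-23\right) = -161$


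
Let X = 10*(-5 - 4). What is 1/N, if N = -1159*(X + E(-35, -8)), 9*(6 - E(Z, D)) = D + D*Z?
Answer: 9/1191452 ≈ 7.5538e-6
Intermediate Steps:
E(Z, D) = 6 - D/9 - D*Z/9 (E(Z, D) = 6 - (D + D*Z)/9 = 6 + (-D/9 - D*Z/9) = 6 - D/9 - D*Z/9)
X = -90 (X = 10*(-9) = -90)
N = 1191452/9 (N = -1159*(-90 + (6 - ⅑*(-8) - ⅑*(-8)*(-35))) = -1159*(-90 + (6 + 8/9 - 280/9)) = -1159*(-90 - 218/9) = -1159*(-1028/9) = 1191452/9 ≈ 1.3238e+5)
1/N = 1/(1191452/9) = 9/1191452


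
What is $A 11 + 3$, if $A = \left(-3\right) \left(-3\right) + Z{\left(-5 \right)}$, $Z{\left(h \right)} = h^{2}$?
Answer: $377$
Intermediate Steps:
$A = 34$ ($A = \left(-3\right) \left(-3\right) + \left(-5\right)^{2} = 9 + 25 = 34$)
$A 11 + 3 = 34 \cdot 11 + 3 = 374 + 3 = 377$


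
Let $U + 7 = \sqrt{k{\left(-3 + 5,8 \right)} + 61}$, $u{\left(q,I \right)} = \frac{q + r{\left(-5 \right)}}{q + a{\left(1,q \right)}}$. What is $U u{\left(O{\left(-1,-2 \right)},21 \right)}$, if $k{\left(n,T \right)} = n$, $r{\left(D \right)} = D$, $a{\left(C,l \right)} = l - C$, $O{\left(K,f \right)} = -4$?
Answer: $-7 + 3 \sqrt{7} \approx 0.93725$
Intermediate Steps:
$u{\left(q,I \right)} = \frac{-5 + q}{-1 + 2 q}$ ($u{\left(q,I \right)} = \frac{q - 5}{q + \left(q - 1\right)} = \frac{-5 + q}{q + \left(q - 1\right)} = \frac{-5 + q}{q + \left(-1 + q\right)} = \frac{-5 + q}{-1 + 2 q}$)
$U = -7 + 3 \sqrt{7}$ ($U = -7 + \sqrt{\left(-3 + 5\right) + 61} = -7 + \sqrt{2 + 61} = -7 + \sqrt{63} = -7 + 3 \sqrt{7} \approx 0.93725$)
$U u{\left(O{\left(-1,-2 \right)},21 \right)} = \left(-7 + 3 \sqrt{7}\right) \frac{-5 - 4}{-1 + 2 \left(-4\right)} = \left(-7 + 3 \sqrt{7}\right) \frac{1}{-1 - 8} \left(-9\right) = \left(-7 + 3 \sqrt{7}\right) \frac{1}{-9} \left(-9\right) = \left(-7 + 3 \sqrt{7}\right) \left(\left(- \frac{1}{9}\right) \left(-9\right)\right) = \left(-7 + 3 \sqrt{7}\right) 1 = -7 + 3 \sqrt{7}$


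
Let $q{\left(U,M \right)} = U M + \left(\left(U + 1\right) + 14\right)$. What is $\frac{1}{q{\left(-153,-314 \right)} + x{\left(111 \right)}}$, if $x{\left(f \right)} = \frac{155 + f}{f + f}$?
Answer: $\frac{111}{5317477} \approx 2.0875 \cdot 10^{-5}$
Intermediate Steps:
$x{\left(f \right)} = \frac{155 + f}{2 f}$
$q{\left(U,M \right)} = 15 + U + M U$ ($q{\left(U,M \right)} = M U + \left(\left(1 + U\right) + 14\right) = M U + \left(15 + U\right) = 15 + U + M U$)
$\frac{1}{q{\left(-153,-314 \right)} + x{\left(111 \right)}} = \frac{1}{\left(15 - 153 - -48042\right) + \frac{155 + 111}{2 \cdot 111}} = \frac{1}{\left(15 - 153 + 48042\right) + \frac{1}{2} \cdot \frac{1}{111} \cdot 266} = \frac{1}{47904 + \frac{133}{111}} = \frac{1}{\frac{5317477}{111}} = \frac{111}{5317477}$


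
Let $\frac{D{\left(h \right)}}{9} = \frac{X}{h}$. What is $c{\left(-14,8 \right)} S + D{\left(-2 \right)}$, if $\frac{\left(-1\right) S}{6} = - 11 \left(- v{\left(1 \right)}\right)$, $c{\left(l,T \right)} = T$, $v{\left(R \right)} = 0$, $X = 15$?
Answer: $- \frac{135}{2} \approx -67.5$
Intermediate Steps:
$D{\left(h \right)} = \frac{135}{h}$ ($D{\left(h \right)} = 9 \frac{15}{h} = \frac{135}{h}$)
$S = 0$ ($S = - 6 \left(- 11 \left(\left(-1\right) 0\right)\right) = - 6 \left(\left(-11\right) 0\right) = \left(-6\right) 0 = 0$)
$c{\left(-14,8 \right)} S + D{\left(-2 \right)} = 8 \cdot 0 + \frac{135}{-2} = 0 + 135 \left(- \frac{1}{2}\right) = 0 - \frac{135}{2} = - \frac{135}{2}$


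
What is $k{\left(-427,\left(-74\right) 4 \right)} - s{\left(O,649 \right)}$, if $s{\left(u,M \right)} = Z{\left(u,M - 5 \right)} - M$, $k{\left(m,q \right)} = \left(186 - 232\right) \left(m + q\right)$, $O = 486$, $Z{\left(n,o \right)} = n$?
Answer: $33421$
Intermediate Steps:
$k{\left(m,q \right)} = - 46 m - 46 q$ ($k{\left(m,q \right)} = - 46 \left(m + q\right) = - 46 m - 46 q$)
$s{\left(u,M \right)} = u - M$
$k{\left(-427,\left(-74\right) 4 \right)} - s{\left(O,649 \right)} = \left(\left(-46\right) \left(-427\right) - 46 \left(\left(-74\right) 4\right)\right) - \left(486 - 649\right) = \left(19642 - -13616\right) - \left(486 - 649\right) = \left(19642 + 13616\right) - -163 = 33258 + 163 = 33421$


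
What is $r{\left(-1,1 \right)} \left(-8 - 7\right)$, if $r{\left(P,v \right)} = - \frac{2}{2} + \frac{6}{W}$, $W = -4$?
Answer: $\frac{75}{2} \approx 37.5$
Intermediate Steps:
$r{\left(P,v \right)} = - \frac{5}{2}$ ($r{\left(P,v \right)} = - \frac{2}{2} + \frac{6}{-4} = \left(-2\right) \frac{1}{2} + 6 \left(- \frac{1}{4}\right) = -1 - \frac{3}{2} = - \frac{5}{2}$)
$r{\left(-1,1 \right)} \left(-8 - 7\right) = - \frac{5 \left(-8 - 7\right)}{2} = \left(- \frac{5}{2}\right) \left(-15\right) = \frac{75}{2}$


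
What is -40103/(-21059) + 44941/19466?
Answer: 1727057517/409934494 ≈ 4.2130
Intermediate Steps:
-40103/(-21059) + 44941/19466 = -40103*(-1/21059) + 44941*(1/19466) = 40103/21059 + 44941/19466 = 1727057517/409934494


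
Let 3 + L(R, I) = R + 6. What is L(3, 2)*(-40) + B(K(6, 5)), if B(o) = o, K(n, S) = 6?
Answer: -234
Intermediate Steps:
L(R, I) = 3 + R (L(R, I) = -3 + (R + 6) = -3 + (6 + R) = 3 + R)
L(3, 2)*(-40) + B(K(6, 5)) = (3 + 3)*(-40) + 6 = 6*(-40) + 6 = -240 + 6 = -234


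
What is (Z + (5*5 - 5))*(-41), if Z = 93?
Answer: -4633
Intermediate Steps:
(Z + (5*5 - 5))*(-41) = (93 + (5*5 - 5))*(-41) = (93 + (25 - 5))*(-41) = (93 + 20)*(-41) = 113*(-41) = -4633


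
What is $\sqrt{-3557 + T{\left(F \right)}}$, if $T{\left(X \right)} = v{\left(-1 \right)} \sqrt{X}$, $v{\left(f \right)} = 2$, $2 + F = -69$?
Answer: $\sqrt{-3557 + 2 i \sqrt{71}} \approx 0.1413 + 59.641 i$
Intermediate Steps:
$F = -71$ ($F = -2 - 69 = -71$)
$T{\left(X \right)} = 2 \sqrt{X}$
$\sqrt{-3557 + T{\left(F \right)}} = \sqrt{-3557 + 2 \sqrt{-71}} = \sqrt{-3557 + 2 i \sqrt{71}}$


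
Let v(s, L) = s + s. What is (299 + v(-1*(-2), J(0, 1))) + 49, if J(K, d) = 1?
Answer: 352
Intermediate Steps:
v(s, L) = 2*s
(299 + v(-1*(-2), J(0, 1))) + 49 = (299 + 2*(-1*(-2))) + 49 = (299 + 2*2) + 49 = (299 + 4) + 49 = 303 + 49 = 352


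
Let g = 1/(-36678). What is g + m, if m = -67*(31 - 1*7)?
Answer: -58978225/36678 ≈ -1608.0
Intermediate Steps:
g = -1/36678 ≈ -2.7264e-5
m = -1608 (m = -67*(31 - 7) = -67*24 = -1608)
g + m = -1/36678 - 1608 = -58978225/36678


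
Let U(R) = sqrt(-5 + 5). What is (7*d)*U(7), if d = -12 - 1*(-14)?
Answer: 0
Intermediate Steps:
d = 2 (d = -12 + 14 = 2)
U(R) = 0 (U(R) = sqrt(0) = 0)
(7*d)*U(7) = (7*2)*0 = 14*0 = 0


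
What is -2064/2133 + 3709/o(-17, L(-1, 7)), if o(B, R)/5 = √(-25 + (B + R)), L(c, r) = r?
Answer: -688/711 - 3709*I*√35/175 ≈ -0.96765 - 125.39*I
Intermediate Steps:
o(B, R) = 5*√(-25 + B + R) (o(B, R) = 5*√(-25 + (B + R)) = 5*√(-25 + B + R))
-2064/2133 + 3709/o(-17, L(-1, 7)) = -2064/2133 + 3709/((5*√(-25 - 17 + 7))) = -2064*1/2133 + 3709/((5*√(-35))) = -688/711 + 3709/((5*(I*√35))) = -688/711 + 3709/((5*I*√35)) = -688/711 + 3709*(-I*√35/175) = -688/711 - 3709*I*√35/175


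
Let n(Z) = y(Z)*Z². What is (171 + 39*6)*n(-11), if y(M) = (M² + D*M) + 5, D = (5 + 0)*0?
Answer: 6174630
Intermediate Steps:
D = 0 (D = 5*0 = 0)
y(M) = 5 + M² (y(M) = (M² + 0*M) + 5 = (M² + 0) + 5 = M² + 5 = 5 + M²)
n(Z) = Z²*(5 + Z²) (n(Z) = (5 + Z²)*Z² = Z²*(5 + Z²))
(171 + 39*6)*n(-11) = (171 + 39*6)*((-11)²*(5 + (-11)²)) = (171 + 234)*(121*(5 + 121)) = 405*(121*126) = 405*15246 = 6174630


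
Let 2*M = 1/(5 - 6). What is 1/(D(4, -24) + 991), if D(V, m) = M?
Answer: 2/1981 ≈ 0.0010096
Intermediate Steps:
M = -1/2 (M = 1/(2*(5 - 6)) = (1/2)/(-1) = (1/2)*(-1) = -1/2 ≈ -0.50000)
D(V, m) = -1/2
1/(D(4, -24) + 991) = 1/(-1/2 + 991) = 1/(1981/2) = 2/1981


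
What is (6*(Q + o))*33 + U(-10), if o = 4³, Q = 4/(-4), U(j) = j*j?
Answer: 12574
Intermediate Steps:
U(j) = j²
Q = -1 (Q = 4*(-¼) = -1)
o = 64
(6*(Q + o))*33 + U(-10) = (6*(-1 + 64))*33 + (-10)² = (6*63)*33 + 100 = 378*33 + 100 = 12474 + 100 = 12574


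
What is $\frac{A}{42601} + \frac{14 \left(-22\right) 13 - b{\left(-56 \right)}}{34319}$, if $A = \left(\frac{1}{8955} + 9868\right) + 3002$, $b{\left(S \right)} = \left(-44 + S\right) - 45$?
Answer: $\frac{2483116501124}{13092422403645} \approx 0.18966$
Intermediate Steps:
$b{\left(S \right)} = -89 + S$
$A = \frac{115250851}{8955}$ ($A = \left(\frac{1}{8955} + 9868\right) + 3002 = \frac{88367941}{8955} + 3002 = \frac{115250851}{8955} \approx 12870.0$)
$\frac{A}{42601} + \frac{14 \left(-22\right) 13 - b{\left(-56 \right)}}{34319} = \frac{115250851}{8955 \cdot 42601} + \frac{14 \left(-22\right) 13 - \left(-89 - 56\right)}{34319} = \frac{115250851}{8955} \cdot \frac{1}{42601} + \left(\left(-308\right) 13 - -145\right) \frac{1}{34319} = \frac{115250851}{381491955} + \left(-4004 + 145\right) \frac{1}{34319} = \frac{115250851}{381491955} - \frac{3859}{34319} = \frac{2483116501124}{13092422403645}$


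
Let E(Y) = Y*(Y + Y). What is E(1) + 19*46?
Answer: 876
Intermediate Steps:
E(Y) = 2*Y² (E(Y) = Y*(2*Y) = 2*Y²)
E(1) + 19*46 = 2*1² + 19*46 = 2*1 + 874 = 2 + 874 = 876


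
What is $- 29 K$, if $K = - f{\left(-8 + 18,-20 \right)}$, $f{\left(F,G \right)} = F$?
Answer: $290$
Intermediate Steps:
$K = -10$ ($K = - (-8 + 18) = \left(-1\right) 10 = -10$)
$- 29 K = \left(-29\right) \left(-10\right) = 290$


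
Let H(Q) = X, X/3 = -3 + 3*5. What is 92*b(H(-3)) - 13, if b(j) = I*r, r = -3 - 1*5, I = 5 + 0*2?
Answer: -3693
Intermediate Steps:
I = 5 (I = 5 + 0 = 5)
r = -8 (r = -3 - 5 = -8)
X = 36 (X = 3*(-3 + 3*5) = 3*(-3 + 15) = 3*12 = 36)
H(Q) = 36
b(j) = -40 (b(j) = 5*(-8) = -40)
92*b(H(-3)) - 13 = 92*(-40) - 13 = -3680 - 13 = -3693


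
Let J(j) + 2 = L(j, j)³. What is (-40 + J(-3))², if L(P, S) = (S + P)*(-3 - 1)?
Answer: 189943524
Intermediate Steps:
L(P, S) = -4*P - 4*S (L(P, S) = (P + S)*(-4) = -4*P - 4*S)
J(j) = -2 - 512*j³ (J(j) = -2 + (-4*j - 4*j)³ = -2 + (-8*j)³ = -2 - 512*j³)
(-40 + J(-3))² = (-40 + (-2 - 512*(-3)³))² = (-40 + (-2 - 512*(-27)))² = (-40 + (-2 + 13824))² = (-40 + 13822)² = 13782² = 189943524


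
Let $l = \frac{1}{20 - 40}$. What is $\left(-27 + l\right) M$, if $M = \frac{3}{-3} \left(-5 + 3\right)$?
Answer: $- \frac{541}{10} \approx -54.1$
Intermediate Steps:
$M = 2$ ($M = 3 \left(- \frac{1}{3}\right) \left(-2\right) = \left(-1\right) \left(-2\right) = 2$)
$l = - \frac{1}{20}$ ($l = \frac{1}{-20} = - \frac{1}{20} \approx -0.05$)
$\left(-27 + l\right) M = \left(-27 - \frac{1}{20}\right) 2 = \left(- \frac{541}{20}\right) 2 = - \frac{541}{10}$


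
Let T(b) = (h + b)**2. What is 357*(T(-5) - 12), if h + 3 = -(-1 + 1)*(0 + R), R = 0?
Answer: 18564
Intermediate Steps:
h = -3 (h = -3 - (-1 + 1)*(0 + 0) = -3 - 0*0 = -3 - 1*0 = -3 + 0 = -3)
T(b) = (-3 + b)**2
357*(T(-5) - 12) = 357*((-3 - 5)**2 - 12) = 357*((-8)**2 - 12) = 357*(64 - 12) = 357*52 = 18564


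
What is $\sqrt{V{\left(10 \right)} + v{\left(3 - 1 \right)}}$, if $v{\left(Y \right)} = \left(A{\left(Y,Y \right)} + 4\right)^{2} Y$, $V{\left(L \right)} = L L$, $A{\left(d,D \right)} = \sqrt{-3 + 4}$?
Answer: $5 \sqrt{6} \approx 12.247$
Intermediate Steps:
$A{\left(d,D \right)} = 1$ ($A{\left(d,D \right)} = \sqrt{1} = 1$)
$V{\left(L \right)} = L^{2}$
$v{\left(Y \right)} = 25 Y$ ($v{\left(Y \right)} = \left(1 + 4\right)^{2} Y = 5^{2} Y = 25 Y$)
$\sqrt{V{\left(10 \right)} + v{\left(3 - 1 \right)}} = \sqrt{10^{2} + 25 \left(3 - 1\right)} = \sqrt{100 + 25 \cdot 2} = \sqrt{100 + 50} = \sqrt{150} = 5 \sqrt{6}$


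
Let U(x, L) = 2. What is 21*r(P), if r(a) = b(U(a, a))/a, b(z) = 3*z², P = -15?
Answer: -84/5 ≈ -16.800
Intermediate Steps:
r(a) = 12/a (r(a) = (3*2²)/a = (3*4)/a = 12/a)
21*r(P) = 21*(12/(-15)) = 21*(12*(-1/15)) = 21*(-⅘) = -84/5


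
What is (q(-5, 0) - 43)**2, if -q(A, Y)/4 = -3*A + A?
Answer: 6889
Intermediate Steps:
q(A, Y) = 8*A (q(A, Y) = -4*(-3*A + A) = -(-8)*A = 8*A)
(q(-5, 0) - 43)**2 = (8*(-5) - 43)**2 = (-40 - 43)**2 = (-83)**2 = 6889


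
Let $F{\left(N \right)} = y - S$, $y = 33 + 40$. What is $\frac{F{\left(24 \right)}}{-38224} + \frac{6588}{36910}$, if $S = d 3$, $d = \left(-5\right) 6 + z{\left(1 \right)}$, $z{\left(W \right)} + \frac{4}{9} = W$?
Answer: $\frac{92199337}{529067940} \approx 0.17427$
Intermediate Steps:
$z{\left(W \right)} = - \frac{4}{9} + W$
$d = - \frac{265}{9}$ ($d = \left(-5\right) 6 + \left(- \frac{4}{9} + 1\right) = -30 + \frac{5}{9} = - \frac{265}{9} \approx -29.444$)
$y = 73$
$S = - \frac{265}{3}$ ($S = \left(- \frac{265}{9}\right) 3 = - \frac{265}{3} \approx -88.333$)
$F{\left(N \right)} = \frac{484}{3}$ ($F{\left(N \right)} = 73 - - \frac{265}{3} = 73 + \frac{265}{3} = \frac{484}{3}$)
$\frac{F{\left(24 \right)}}{-38224} + \frac{6588}{36910} = \frac{484}{3 \left(-38224\right)} + \frac{6588}{36910} = \frac{484}{3} \left(- \frac{1}{38224}\right) + 6588 \cdot \frac{1}{36910} = - \frac{121}{28668} + \frac{3294}{18455} = \frac{92199337}{529067940}$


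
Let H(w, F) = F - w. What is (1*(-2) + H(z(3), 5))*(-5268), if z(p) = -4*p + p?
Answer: -63216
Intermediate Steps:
z(p) = -3*p
(1*(-2) + H(z(3), 5))*(-5268) = (1*(-2) + (5 - (-3)*3))*(-5268) = (-2 + (5 - 1*(-9)))*(-5268) = (-2 + (5 + 9))*(-5268) = (-2 + 14)*(-5268) = 12*(-5268) = -63216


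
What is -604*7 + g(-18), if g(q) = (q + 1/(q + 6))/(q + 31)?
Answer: -659785/156 ≈ -4229.4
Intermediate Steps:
g(q) = (q + 1/(6 + q))/(31 + q)
-604*7 + g(-18) = -604*7 + (1 + (-18)**2 + 6*(-18))/(186 + (-18)**2 + 37*(-18)) = -4228 + (1 + 324 - 108)/(186 + 324 - 666) = -4228 + 217/(-156) = -4228 - 1/156*217 = -4228 - 217/156 = -659785/156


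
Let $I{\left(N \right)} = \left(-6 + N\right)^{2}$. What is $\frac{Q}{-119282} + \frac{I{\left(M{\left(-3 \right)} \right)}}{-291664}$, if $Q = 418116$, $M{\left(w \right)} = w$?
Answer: $- \frac{60979523433}{17395132624} \approx -3.5056$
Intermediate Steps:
$\frac{Q}{-119282} + \frac{I{\left(M{\left(-3 \right)} \right)}}{-291664} = \frac{418116}{-119282} + \frac{\left(-6 - 3\right)^{2}}{-291664} = 418116 \left(- \frac{1}{119282}\right) + \left(-9\right)^{2} \left(- \frac{1}{291664}\right) = - \frac{209058}{59641} + 81 \left(- \frac{1}{291664}\right) = - \frac{209058}{59641} - \frac{81}{291664} = - \frac{60979523433}{17395132624}$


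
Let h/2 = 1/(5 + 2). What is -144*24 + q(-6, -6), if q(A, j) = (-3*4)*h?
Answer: -24216/7 ≈ -3459.4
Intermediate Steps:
h = 2/7 (h = 2/(5 + 2) = 2/7 ≈ 0.28571)
q(A, j) = -24/7 (q(A, j) = -3*4*(2/7) = -12*2/7 = -24/7)
-144*24 + q(-6, -6) = -144*24 - 24/7 = -3456 - 24/7 = -24216/7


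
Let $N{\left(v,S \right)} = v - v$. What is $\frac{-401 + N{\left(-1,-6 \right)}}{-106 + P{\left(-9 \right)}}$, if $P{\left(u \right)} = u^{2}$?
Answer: $\frac{401}{25} \approx 16.04$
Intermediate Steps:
$N{\left(v,S \right)} = 0$
$\frac{-401 + N{\left(-1,-6 \right)}}{-106 + P{\left(-9 \right)}} = \frac{-401 + 0}{-106 + \left(-9\right)^{2}} = - \frac{401}{-106 + 81} = - \frac{401}{-25} = \left(-401\right) \left(- \frac{1}{25}\right) = \frac{401}{25}$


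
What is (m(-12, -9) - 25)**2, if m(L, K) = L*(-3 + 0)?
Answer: 121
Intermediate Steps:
m(L, K) = -3*L (m(L, K) = L*(-3) = -3*L)
(m(-12, -9) - 25)**2 = (-3*(-12) - 25)**2 = (36 - 25)**2 = 11**2 = 121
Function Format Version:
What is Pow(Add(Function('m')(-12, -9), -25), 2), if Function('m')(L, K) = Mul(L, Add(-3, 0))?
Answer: 121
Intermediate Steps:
Function('m')(L, K) = Mul(-3, L) (Function('m')(L, K) = Mul(L, -3) = Mul(-3, L))
Pow(Add(Function('m')(-12, -9), -25), 2) = Pow(Add(Mul(-3, -12), -25), 2) = Pow(Add(36, -25), 2) = Pow(11, 2) = 121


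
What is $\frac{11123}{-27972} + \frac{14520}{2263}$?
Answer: $\frac{54426013}{9042948} \approx 6.0186$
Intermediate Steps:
$\frac{11123}{-27972} + \frac{14520}{2263} = 11123 \left(- \frac{1}{27972}\right) + 14520 \cdot \frac{1}{2263} = - \frac{1589}{3996} + \frac{14520}{2263} = \frac{54426013}{9042948}$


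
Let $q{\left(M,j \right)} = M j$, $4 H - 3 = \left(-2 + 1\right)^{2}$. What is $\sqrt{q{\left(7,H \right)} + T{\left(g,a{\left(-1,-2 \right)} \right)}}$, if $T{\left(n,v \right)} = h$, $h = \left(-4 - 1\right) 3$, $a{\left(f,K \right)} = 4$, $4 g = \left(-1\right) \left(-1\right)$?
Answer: $2 i \sqrt{2} \approx 2.8284 i$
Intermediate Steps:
$g = \frac{1}{4}$ ($g = \frac{\left(-1\right) \left(-1\right)}{4} = \frac{1}{4} \cdot 1 = \frac{1}{4} \approx 0.25$)
$h = -15$ ($h = \left(-5\right) 3 = -15$)
$T{\left(n,v \right)} = -15$
$H = 1$ ($H = \frac{3}{4} + \frac{\left(-2 + 1\right)^{2}}{4} = \frac{3}{4} + \frac{\left(-1\right)^{2}}{4} = \frac{3}{4} + \frac{1}{4} \cdot 1 = \frac{3}{4} + \frac{1}{4} = 1$)
$\sqrt{q{\left(7,H \right)} + T{\left(g,a{\left(-1,-2 \right)} \right)}} = \sqrt{7 \cdot 1 - 15} = \sqrt{7 - 15} = \sqrt{-8} = 2 i \sqrt{2}$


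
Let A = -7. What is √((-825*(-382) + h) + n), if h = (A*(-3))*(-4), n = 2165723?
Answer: √2480789 ≈ 1575.1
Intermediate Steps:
h = -84 (h = -7*(-3)*(-4) = 21*(-4) = -84)
√((-825*(-382) + h) + n) = √((-825*(-382) - 84) + 2165723) = √((315150 - 84) + 2165723) = √(315066 + 2165723) = √2480789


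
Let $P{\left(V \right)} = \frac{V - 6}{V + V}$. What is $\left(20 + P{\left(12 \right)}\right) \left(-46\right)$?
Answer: $- \frac{1863}{2} \approx -931.5$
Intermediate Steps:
$P{\left(V \right)} = \frac{-6 + V}{2 V}$ ($P{\left(V \right)} = \frac{V - 6}{2 V} = \left(-6 + V\right) \frac{1}{2 V} = \frac{-6 + V}{2 V}$)
$\left(20 + P{\left(12 \right)}\right) \left(-46\right) = \left(20 + \frac{-6 + 12}{2 \cdot 12}\right) \left(-46\right) = \left(20 + \frac{1}{2} \cdot \frac{1}{12} \cdot 6\right) \left(-46\right) = \left(20 + \frac{1}{4}\right) \left(-46\right) = \frac{81}{4} \left(-46\right) = - \frac{1863}{2}$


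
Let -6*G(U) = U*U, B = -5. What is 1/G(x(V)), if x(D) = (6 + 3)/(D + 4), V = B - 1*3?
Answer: -32/27 ≈ -1.1852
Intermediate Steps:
V = -8 (V = -5 - 1*3 = -5 - 3 = -8)
x(D) = 9/(4 + D)
G(U) = -U²/6 (G(U) = -U*U/6 = -U²/6)
1/G(x(V)) = 1/(-81/(4 - 8)²/6) = 1/(-(9/(-4))²/6) = 1/(-(9*(-¼))²/6) = 1/(-(-9/4)²/6) = 1/(-⅙*81/16) = 1/(-27/32) = -32/27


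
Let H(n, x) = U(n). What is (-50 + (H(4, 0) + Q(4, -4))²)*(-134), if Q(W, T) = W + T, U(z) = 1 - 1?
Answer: 6700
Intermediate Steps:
U(z) = 0
H(n, x) = 0
Q(W, T) = T + W
(-50 + (H(4, 0) + Q(4, -4))²)*(-134) = (-50 + (0 + (-4 + 4))²)*(-134) = (-50 + (0 + 0)²)*(-134) = (-50 + 0²)*(-134) = (-50 + 0)*(-134) = -50*(-134) = 6700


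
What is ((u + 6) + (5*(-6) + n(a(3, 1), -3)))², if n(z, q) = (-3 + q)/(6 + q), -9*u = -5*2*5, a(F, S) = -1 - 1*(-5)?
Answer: 33856/81 ≈ 417.98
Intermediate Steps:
a(F, S) = 4 (a(F, S) = -1 + 5 = 4)
u = 50/9 (u = -(-5*2)*5/9 = -(-10)*5/9 = -⅑*(-50) = 50/9 ≈ 5.5556)
n(z, q) = (-3 + q)/(6 + q)
((u + 6) + (5*(-6) + n(a(3, 1), -3)))² = ((50/9 + 6) + (5*(-6) + (-3 - 3)/(6 - 3)))² = (104/9 + (-30 - 6/3))² = (104/9 + (-30 + (⅓)*(-6)))² = (104/9 + (-30 - 2))² = (104/9 - 32)² = (-184/9)² = 33856/81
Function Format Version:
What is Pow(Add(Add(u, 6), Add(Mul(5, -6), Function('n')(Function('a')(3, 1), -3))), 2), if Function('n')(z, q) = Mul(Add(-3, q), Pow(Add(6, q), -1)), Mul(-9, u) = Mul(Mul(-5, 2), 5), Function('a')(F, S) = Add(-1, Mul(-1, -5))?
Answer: Rational(33856, 81) ≈ 417.98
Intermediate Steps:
Function('a')(F, S) = 4 (Function('a')(F, S) = Add(-1, 5) = 4)
u = Rational(50, 9) (u = Mul(Rational(-1, 9), Mul(Mul(-5, 2), 5)) = Mul(Rational(-1, 9), Mul(-10, 5)) = Mul(Rational(-1, 9), -50) = Rational(50, 9) ≈ 5.5556)
Function('n')(z, q) = Mul(Pow(Add(6, q), -1), Add(-3, q))
Pow(Add(Add(u, 6), Add(Mul(5, -6), Function('n')(Function('a')(3, 1), -3))), 2) = Pow(Add(Add(Rational(50, 9), 6), Add(Mul(5, -6), Mul(Pow(Add(6, -3), -1), Add(-3, -3)))), 2) = Pow(Add(Rational(104, 9), Add(-30, Mul(Pow(3, -1), -6))), 2) = Pow(Add(Rational(104, 9), Add(-30, Mul(Rational(1, 3), -6))), 2) = Pow(Add(Rational(104, 9), Add(-30, -2)), 2) = Pow(Add(Rational(104, 9), -32), 2) = Pow(Rational(-184, 9), 2) = Rational(33856, 81)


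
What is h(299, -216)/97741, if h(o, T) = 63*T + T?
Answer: -13824/97741 ≈ -0.14143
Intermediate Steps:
h(o, T) = 64*T
h(299, -216)/97741 = (64*(-216))/97741 = -13824*1/97741 = -13824/97741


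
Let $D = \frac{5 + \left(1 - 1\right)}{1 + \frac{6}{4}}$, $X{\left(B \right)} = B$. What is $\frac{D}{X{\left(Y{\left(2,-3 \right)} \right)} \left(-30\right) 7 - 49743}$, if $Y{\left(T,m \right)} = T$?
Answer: $- \frac{2}{50163} \approx -3.987 \cdot 10^{-5}$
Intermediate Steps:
$D = 2$ ($D = \frac{5 + 0}{1 + 6 \cdot \frac{1}{4}} = \frac{5}{1 + \frac{3}{2}} = \frac{5}{\frac{5}{2}} = 5 \cdot \frac{2}{5} = 2$)
$\frac{D}{X{\left(Y{\left(2,-3 \right)} \right)} \left(-30\right) 7 - 49743} = \frac{1}{2 \left(-30\right) 7 - 49743} \cdot 2 = \frac{1}{\left(-60\right) 7 - 49743} \cdot 2 = \frac{1}{-420 - 49743} \cdot 2 = \frac{1}{-50163} \cdot 2 = \left(- \frac{1}{50163}\right) 2 = - \frac{2}{50163}$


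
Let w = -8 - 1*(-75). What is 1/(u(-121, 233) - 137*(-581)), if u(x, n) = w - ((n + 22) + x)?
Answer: 1/79530 ≈ 1.2574e-5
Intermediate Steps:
w = 67 (w = -8 + 75 = 67)
u(x, n) = 45 - n - x (u(x, n) = 67 - ((n + 22) + x) = 67 - ((22 + n) + x) = 67 - (22 + n + x) = 67 + (-22 - n - x) = 45 - n - x)
1/(u(-121, 233) - 137*(-581)) = 1/((45 - 1*233 - 1*(-121)) - 137*(-581)) = 1/((45 - 233 + 121) + 79597) = 1/(-67 + 79597) = 1/79530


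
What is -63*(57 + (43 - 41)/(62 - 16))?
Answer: -82656/23 ≈ -3593.7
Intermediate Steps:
-63*(57 + (43 - 41)/(62 - 16)) = -63*(57 + 2/46) = -63*(57 + 2*(1/46)) = -63*(57 + 1/23) = -63*1312/23 = -82656/23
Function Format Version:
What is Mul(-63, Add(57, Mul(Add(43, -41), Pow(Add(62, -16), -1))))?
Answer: Rational(-82656, 23) ≈ -3593.7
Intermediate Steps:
Mul(-63, Add(57, Mul(Add(43, -41), Pow(Add(62, -16), -1)))) = Mul(-63, Add(57, Mul(2, Pow(46, -1)))) = Mul(-63, Add(57, Mul(2, Rational(1, 46)))) = Mul(-63, Add(57, Rational(1, 23))) = Mul(-63, Rational(1312, 23)) = Rational(-82656, 23)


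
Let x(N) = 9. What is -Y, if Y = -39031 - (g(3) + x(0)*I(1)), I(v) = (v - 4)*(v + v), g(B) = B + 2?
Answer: 38982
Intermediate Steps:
g(B) = 2 + B
I(v) = 2*v*(-4 + v) (I(v) = (-4 + v)*(2*v) = 2*v*(-4 + v))
Y = -38982 (Y = -39031 - ((2 + 3) + 9*(2*1*(-4 + 1))) = -39031 - (5 + 9*(2*1*(-3))) = -39031 - (5 + 9*(-6)) = -39031 - (5 - 54) = -39031 - 1*(-49) = -39031 + 49 = -38982)
-Y = -1*(-38982) = 38982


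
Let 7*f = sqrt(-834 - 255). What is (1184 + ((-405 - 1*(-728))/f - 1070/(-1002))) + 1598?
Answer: 1394317/501 - 2261*I/33 ≈ 2783.1 - 68.515*I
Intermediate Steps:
f = 33*I/7 (f = sqrt(-834 - 255)/7 = sqrt(-1089)/7 = (33*I)/7 = 33*I/7 ≈ 4.7143*I)
(1184 + ((-405 - 1*(-728))/f - 1070/(-1002))) + 1598 = (1184 + ((-405 - 1*(-728))/((33*I/7)) - 1070/(-1002))) + 1598 = (1184 + ((-405 + 728)*(-7*I/33) - 1070*(-1/1002))) + 1598 = (1184 + (323*(-7*I/33) + 535/501)) + 1598 = (1184 + (-2261*I/33 + 535/501)) + 1598 = (1184 + (535/501 - 2261*I/33)) + 1598 = (593719/501 - 2261*I/33) + 1598 = 1394317/501 - 2261*I/33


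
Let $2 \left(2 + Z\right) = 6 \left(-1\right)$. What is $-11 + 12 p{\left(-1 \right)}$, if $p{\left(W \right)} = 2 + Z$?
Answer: $-47$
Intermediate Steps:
$Z = -5$ ($Z = -2 + \frac{6 \left(-1\right)}{2} = -2 + \frac{1}{2} \left(-6\right) = -2 - 3 = -5$)
$p{\left(W \right)} = -3$ ($p{\left(W \right)} = 2 - 5 = -3$)
$-11 + 12 p{\left(-1 \right)} = -11 + 12 \left(-3\right) = -11 - 36 = -47$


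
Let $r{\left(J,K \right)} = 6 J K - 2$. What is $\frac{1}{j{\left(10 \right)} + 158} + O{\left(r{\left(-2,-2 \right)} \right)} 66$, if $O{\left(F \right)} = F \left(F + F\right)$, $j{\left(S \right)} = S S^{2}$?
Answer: $\frac{73982305}{1158} \approx 63888.0$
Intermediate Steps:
$r{\left(J,K \right)} = -2 + 6 J K$ ($r{\left(J,K \right)} = 6 J K - 2 = -2 + 6 J K$)
$j{\left(S \right)} = S^{3}$
$O{\left(F \right)} = 2 F^{2}$ ($O{\left(F \right)} = F 2 F = 2 F^{2}$)
$\frac{1}{j{\left(10 \right)} + 158} + O{\left(r{\left(-2,-2 \right)} \right)} 66 = \frac{1}{10^{3} + 158} + 2 \left(-2 + 6 \left(-2\right) \left(-2\right)\right)^{2} \cdot 66 = \frac{1}{1000 + 158} + 2 \left(-2 + 24\right)^{2} \cdot 66 = \frac{1}{1158} + 2 \cdot 22^{2} \cdot 66 = \frac{1}{1158} + 2 \cdot 484 \cdot 66 = \frac{1}{1158} + 968 \cdot 66 = \frac{1}{1158} + 63888 = \frac{73982305}{1158}$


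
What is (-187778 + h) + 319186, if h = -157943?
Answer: -26535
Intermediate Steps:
(-187778 + h) + 319186 = (-187778 - 157943) + 319186 = -345721 + 319186 = -26535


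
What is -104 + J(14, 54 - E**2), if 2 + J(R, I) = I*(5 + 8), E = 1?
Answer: 583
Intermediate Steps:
J(R, I) = -2 + 13*I (J(R, I) = -2 + I*(5 + 8) = -2 + I*13 = -2 + 13*I)
-104 + J(14, 54 - E**2) = -104 + (-2 + 13*(54 - 1*1**2)) = -104 + (-2 + 13*(54 - 1*1)) = -104 + (-2 + 13*(54 - 1)) = -104 + (-2 + 13*53) = -104 + (-2 + 689) = -104 + 687 = 583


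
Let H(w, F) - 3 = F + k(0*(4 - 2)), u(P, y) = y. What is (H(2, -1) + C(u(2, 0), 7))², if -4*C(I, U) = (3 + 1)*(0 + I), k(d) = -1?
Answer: 1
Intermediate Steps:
C(I, U) = -I (C(I, U) = -(3 + 1)*(0 + I)/4 = -I)
H(w, F) = 2 + F (H(w, F) = 3 + (F - 1) = 3 + (-1 + F) = 2 + F)
(H(2, -1) + C(u(2, 0), 7))² = ((2 - 1) - 1*0)² = (1 + 0)² = 1² = 1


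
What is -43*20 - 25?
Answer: -885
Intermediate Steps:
-43*20 - 25 = -860 - 25 = -885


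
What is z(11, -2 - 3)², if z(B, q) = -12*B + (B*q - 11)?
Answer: 39204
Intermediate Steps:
z(B, q) = -11 - 12*B + B*q (z(B, q) = -12*B + (-11 + B*q) = -11 - 12*B + B*q)
z(11, -2 - 3)² = (-11 - 12*11 + 11*(-2 - 3))² = (-11 - 132 + 11*(-5))² = (-11 - 132 - 55)² = (-198)² = 39204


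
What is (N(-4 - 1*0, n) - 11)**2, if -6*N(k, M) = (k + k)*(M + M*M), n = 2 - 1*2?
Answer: 121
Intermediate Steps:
n = 0 (n = 2 - 2 = 0)
N(k, M) = -k*(M + M**2)/3 (N(k, M) = -(k + k)*(M + M*M)/6 = -2*k*(M + M**2)/6 = -k*(M + M**2)/3)
(N(-4 - 1*0, n) - 11)**2 = (-1/3*0*(-4 - 1*0)*(1 + 0) - 11)**2 = (-1/3*0*(-4 + 0)*1 - 11)**2 = (-1/3*0*(-4)*1 - 11)**2 = (0 - 11)**2 = (-11)**2 = 121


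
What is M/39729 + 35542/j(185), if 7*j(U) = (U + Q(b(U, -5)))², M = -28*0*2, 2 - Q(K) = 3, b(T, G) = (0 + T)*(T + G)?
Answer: 124397/16928 ≈ 7.3486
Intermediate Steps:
b(T, G) = T*(G + T)
Q(K) = -1 (Q(K) = 2 - 1*3 = 2 - 3 = -1)
M = 0 (M = 0*2 = 0)
j(U) = (-1 + U)²/7 (j(U) = (U - 1)²/7 = (-1 + U)²/7)
M/39729 + 35542/j(185) = 0/39729 + 35542/(((-1 + 185)²/7)) = 0*(1/39729) + 35542/(((⅐)*184²)) = 0 + 35542/(((⅐)*33856)) = 0 + 35542/(33856/7) = 0 + 35542*(7/33856) = 0 + 124397/16928 = 124397/16928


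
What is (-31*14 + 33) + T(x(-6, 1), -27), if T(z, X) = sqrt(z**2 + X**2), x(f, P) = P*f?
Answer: -401 + 3*sqrt(85) ≈ -373.34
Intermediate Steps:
T(z, X) = sqrt(X**2 + z**2)
(-31*14 + 33) + T(x(-6, 1), -27) = (-31*14 + 33) + sqrt((-27)**2 + (1*(-6))**2) = (-434 + 33) + sqrt(729 + (-6)**2) = -401 + sqrt(729 + 36) = -401 + sqrt(765) = -401 + 3*sqrt(85)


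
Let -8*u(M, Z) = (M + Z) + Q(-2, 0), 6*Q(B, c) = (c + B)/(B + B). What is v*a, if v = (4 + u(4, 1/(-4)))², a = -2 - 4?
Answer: -28561/384 ≈ -74.378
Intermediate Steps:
Q(B, c) = (B + c)/(12*B) (Q(B, c) = ((c + B)/(B + B))/6 = ((B + c)/((2*B)))/6 = ((B + c)*(1/(2*B)))/6 = ((B + c)/(2*B))/6 = (B + c)/(12*B))
u(M, Z) = -1/96 - M/8 - Z/8 (u(M, Z) = -((M + Z) + (1/12)*(-2 + 0)/(-2))/8 = -((M + Z) + (1/12)*(-½)*(-2))/8 = -((M + Z) + 1/12)/8 = -(1/12 + M + Z)/8 = -1/96 - M/8 - Z/8)
a = -6
v = 28561/2304 (v = (4 + (-1/96 - ⅛*4 - ⅛/(-4)))² = (4 + (-1/96 - ½ - ⅛*(-¼)))² = (4 + (-1/96 - ½ + 1/32))² = (4 - 23/48)² = (169/48)² = 28561/2304 ≈ 12.396)
v*a = (28561/2304)*(-6) = -28561/384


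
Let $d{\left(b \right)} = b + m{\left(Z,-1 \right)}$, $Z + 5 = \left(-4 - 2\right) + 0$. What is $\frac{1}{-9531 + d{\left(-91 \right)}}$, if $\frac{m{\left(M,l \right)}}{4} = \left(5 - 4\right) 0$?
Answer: $- \frac{1}{9622} \approx -0.00010393$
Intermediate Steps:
$Z = -11$ ($Z = -5 + \left(\left(-4 - 2\right) + 0\right) = -5 + \left(-6 + 0\right) = -5 - 6 = -11$)
$m{\left(M,l \right)} = 0$ ($m{\left(M,l \right)} = 4 \left(5 - 4\right) 0 = 4 \cdot 1 \cdot 0 = 4 \cdot 0 = 0$)
$d{\left(b \right)} = b$ ($d{\left(b \right)} = b + 0 = b$)
$\frac{1}{-9531 + d{\left(-91 \right)}} = \frac{1}{-9531 - 91} = \frac{1}{-9622} = - \frac{1}{9622}$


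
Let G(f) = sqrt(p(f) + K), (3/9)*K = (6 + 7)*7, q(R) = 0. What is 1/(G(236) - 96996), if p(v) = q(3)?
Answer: -32332/3136074581 - sqrt(273)/9408223743 ≈ -1.0311e-5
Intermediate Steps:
K = 273 (K = 3*((6 + 7)*7) = 3*(13*7) = 3*91 = 273)
p(v) = 0
G(f) = sqrt(273) (G(f) = sqrt(0 + 273) = sqrt(273))
1/(G(236) - 96996) = 1/(sqrt(273) - 96996) = 1/(-96996 + sqrt(273))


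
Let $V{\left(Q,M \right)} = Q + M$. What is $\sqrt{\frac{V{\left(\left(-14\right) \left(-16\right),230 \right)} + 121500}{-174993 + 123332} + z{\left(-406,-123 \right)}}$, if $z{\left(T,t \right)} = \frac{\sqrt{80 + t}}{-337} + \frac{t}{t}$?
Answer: $\frac{\sqrt{-412415224445937 - 899405456377 i \sqrt{43}}}{17409757} \approx 0.0083404 - 1.1665 i$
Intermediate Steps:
$V{\left(Q,M \right)} = M + Q$
$z{\left(T,t \right)} = 1 - \frac{\sqrt{80 + t}}{337}$ ($z{\left(T,t \right)} = \sqrt{80 + t} \left(- \frac{1}{337}\right) + 1 = - \frac{\sqrt{80 + t}}{337} + 1 = 1 - \frac{\sqrt{80 + t}}{337}$)
$\sqrt{\frac{V{\left(\left(-14\right) \left(-16\right),230 \right)} + 121500}{-174993 + 123332} + z{\left(-406,-123 \right)}} = \sqrt{\frac{\left(230 - -224\right) + 121500}{-174993 + 123332} + \left(1 - \frac{\sqrt{80 - 123}}{337}\right)} = \sqrt{\frac{\left(230 + 224\right) + 121500}{-51661} + \left(1 - \frac{\sqrt{-43}}{337}\right)} = \sqrt{\left(454 + 121500\right) \left(- \frac{1}{51661}\right) + \left(1 - \frac{i \sqrt{43}}{337}\right)} = \sqrt{121954 \left(- \frac{1}{51661}\right) + \left(1 - \frac{i \sqrt{43}}{337}\right)} = \sqrt{- \frac{121954}{51661} + \left(1 - \frac{i \sqrt{43}}{337}\right)} = \sqrt{- \frac{70293}{51661} - \frac{i \sqrt{43}}{337}}$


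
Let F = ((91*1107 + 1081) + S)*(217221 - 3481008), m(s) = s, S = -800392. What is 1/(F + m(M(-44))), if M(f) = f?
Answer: 1/2279996739694 ≈ 4.3860e-13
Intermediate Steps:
F = 2279996739738 (F = ((91*1107 + 1081) - 800392)*(217221 - 3481008) = ((100737 + 1081) - 800392)*(-3263787) = (101818 - 800392)*(-3263787) = -698574*(-3263787) = 2279996739738)
1/(F + m(M(-44))) = 1/(2279996739738 - 44) = 1/2279996739694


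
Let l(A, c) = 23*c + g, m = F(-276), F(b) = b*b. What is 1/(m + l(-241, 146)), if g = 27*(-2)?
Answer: 1/79480 ≈ 1.2582e-5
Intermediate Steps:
F(b) = b²
g = -54
m = 76176 (m = (-276)² = 76176)
l(A, c) = -54 + 23*c (l(A, c) = 23*c - 54 = -54 + 23*c)
1/(m + l(-241, 146)) = 1/(76176 + (-54 + 23*146)) = 1/(76176 + (-54 + 3358)) = 1/(76176 + 3304) = 1/79480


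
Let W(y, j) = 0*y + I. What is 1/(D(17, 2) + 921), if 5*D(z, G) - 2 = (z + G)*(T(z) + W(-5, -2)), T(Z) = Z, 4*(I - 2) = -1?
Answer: 20/19853 ≈ 0.0010074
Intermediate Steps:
I = 7/4 (I = 2 + (¼)*(-1) = 2 - ¼ = 7/4 ≈ 1.7500)
W(y, j) = 7/4 (W(y, j) = 0*y + 7/4 = 0 + 7/4 = 7/4)
D(z, G) = ⅖ + (7/4 + z)*(G + z)/5 (D(z, G) = ⅖ + ((z + G)*(z + 7/4))/5 = ⅖ + ((G + z)*(7/4 + z))/5 = ⅖ + ((7/4 + z)*(G + z))/5 = ⅖ + (7/4 + z)*(G + z)/5)
1/(D(17, 2) + 921) = 1/((⅖ + (⅕)*17² + (7/20)*2 + (7/20)*17 + (⅕)*2*17) + 921) = 1/((⅖ + (⅕)*289 + 7/10 + 119/20 + 34/5) + 921) = 1/((⅖ + 289/5 + 7/10 + 119/20 + 34/5) + 921) = 1/(1433/20 + 921) = 1/(19853/20) = 20/19853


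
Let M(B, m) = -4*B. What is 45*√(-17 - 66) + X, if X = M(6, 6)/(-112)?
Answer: 3/14 + 45*I*√83 ≈ 0.21429 + 409.97*I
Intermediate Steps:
X = 3/14 (X = -4*6/(-112) = -24*(-1/112) = 3/14 ≈ 0.21429)
45*√(-17 - 66) + X = 45*√(-17 - 66) + 3/14 = 45*√(-83) + 3/14 = 45*(I*√83) + 3/14 = 45*I*√83 + 3/14 = 3/14 + 45*I*√83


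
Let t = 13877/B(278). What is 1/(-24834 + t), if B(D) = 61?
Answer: -61/1500997 ≈ -4.0640e-5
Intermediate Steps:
t = 13877/61 ≈ 227.49
1/(-24834 + t) = 1/(-24834 + 13877/61) = 1/(-1500997/61) = -61/1500997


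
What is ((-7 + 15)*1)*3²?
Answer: 72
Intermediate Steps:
((-7 + 15)*1)*3² = (8*1)*9 = 8*9 = 72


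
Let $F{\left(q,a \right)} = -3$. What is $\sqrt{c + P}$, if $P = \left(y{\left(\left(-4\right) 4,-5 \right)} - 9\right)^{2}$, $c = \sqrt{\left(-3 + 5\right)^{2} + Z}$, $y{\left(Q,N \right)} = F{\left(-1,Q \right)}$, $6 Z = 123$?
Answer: $\frac{\sqrt{576 + 14 \sqrt{2}}}{2} \approx 12.204$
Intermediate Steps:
$Z = \frac{41}{2}$ ($Z = \frac{1}{6} \cdot 123 = \frac{41}{2} \approx 20.5$)
$y{\left(Q,N \right)} = -3$
$c = \frac{7 \sqrt{2}}{2}$ ($c = \sqrt{\left(-3 + 5\right)^{2} + \frac{41}{2}} = \sqrt{2^{2} + \frac{41}{2}} = \sqrt{4 + \frac{41}{2}} = \sqrt{\frac{49}{2}} = \frac{7 \sqrt{2}}{2} \approx 4.9497$)
$P = 144$ ($P = \left(-3 - 9\right)^{2} = \left(-12\right)^{2} = 144$)
$\sqrt{c + P} = \sqrt{\frac{7 \sqrt{2}}{2} + 144} = \sqrt{144 + \frac{7 \sqrt{2}}{2}}$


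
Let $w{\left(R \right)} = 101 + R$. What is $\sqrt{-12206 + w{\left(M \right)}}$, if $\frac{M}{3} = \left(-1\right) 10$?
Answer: $i \sqrt{12135} \approx 110.16 i$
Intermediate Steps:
$M = -30$ ($M = 3 \left(\left(-1\right) 10\right) = 3 \left(-10\right) = -30$)
$\sqrt{-12206 + w{\left(M \right)}} = \sqrt{-12206 + \left(101 - 30\right)} = \sqrt{-12206 + 71} = \sqrt{-12135} = i \sqrt{12135}$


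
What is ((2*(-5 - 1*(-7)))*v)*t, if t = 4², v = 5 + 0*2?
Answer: 320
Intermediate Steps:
v = 5 (v = 5 + 0 = 5)
t = 16
((2*(-5 - 1*(-7)))*v)*t = ((2*(-5 - 1*(-7)))*5)*16 = ((2*(-5 + 7))*5)*16 = ((2*2)*5)*16 = (4*5)*16 = 20*16 = 320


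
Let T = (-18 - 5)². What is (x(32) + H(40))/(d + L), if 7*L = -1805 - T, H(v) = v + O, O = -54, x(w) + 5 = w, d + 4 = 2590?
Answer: 91/15768 ≈ 0.0057712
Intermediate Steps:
d = 2586 (d = -4 + 2590 = 2586)
x(w) = -5 + w
T = 529 (T = (-23)² = 529)
H(v) = -54 + v (H(v) = v - 54 = -54 + v)
L = -2334/7 (L = (-1805 - 1*529)/7 = (-1805 - 529)/7 = (⅐)*(-2334) = -2334/7 ≈ -333.43)
(x(32) + H(40))/(d + L) = ((-5 + 32) + (-54 + 40))/(2586 - 2334/7) = (27 - 14)/(15768/7) = 13*(7/15768) = 91/15768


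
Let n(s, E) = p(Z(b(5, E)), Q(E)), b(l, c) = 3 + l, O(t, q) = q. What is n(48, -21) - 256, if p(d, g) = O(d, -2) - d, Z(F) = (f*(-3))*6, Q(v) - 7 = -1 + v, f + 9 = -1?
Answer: -438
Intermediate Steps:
f = -10 (f = -9 - 1 = -10)
Q(v) = 6 + v (Q(v) = 7 + (-1 + v) = 6 + v)
Z(F) = 180 (Z(F) = -10*(-3)*6 = 30*6 = 180)
p(d, g) = -2 - d
n(s, E) = -182 (n(s, E) = -2 - 1*180 = -2 - 180 = -182)
n(48, -21) - 256 = -182 - 256 = -438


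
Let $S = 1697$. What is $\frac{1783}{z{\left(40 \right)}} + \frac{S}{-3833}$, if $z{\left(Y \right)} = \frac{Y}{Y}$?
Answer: $\frac{6832542}{3833} \approx 1782.6$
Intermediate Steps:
$z{\left(Y \right)} = 1$
$\frac{1783}{z{\left(40 \right)}} + \frac{S}{-3833} = \frac{1783}{1} + \frac{1697}{-3833} = 1783 \cdot 1 + 1697 \left(- \frac{1}{3833}\right) = 1783 - \frac{1697}{3833} = \frac{6832542}{3833}$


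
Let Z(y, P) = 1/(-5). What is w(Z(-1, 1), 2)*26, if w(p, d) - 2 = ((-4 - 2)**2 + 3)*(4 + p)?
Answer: 19526/5 ≈ 3905.2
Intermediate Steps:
Z(y, P) = -1/5 (Z(y, P) = 1*(-1/5) = -1/5)
w(p, d) = 158 + 39*p (w(p, d) = 2 + ((-4 - 2)**2 + 3)*(4 + p) = 2 + ((-6)**2 + 3)*(4 + p) = 2 + (36 + 3)*(4 + p) = 2 + 39*(4 + p) = 2 + (156 + 39*p) = 158 + 39*p)
w(Z(-1, 1), 2)*26 = (158 + 39*(-1/5))*26 = (158 - 39/5)*26 = (751/5)*26 = 19526/5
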